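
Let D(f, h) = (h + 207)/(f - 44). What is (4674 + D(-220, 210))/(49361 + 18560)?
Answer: 58739/853864 ≈ 0.068792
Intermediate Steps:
D(f, h) = (207 + h)/(-44 + f)
(4674 + D(-220, 210))/(49361 + 18560) = (4674 + (207 + 210)/(-44 - 220))/(49361 + 18560) = (4674 + 417/(-264))/67921 = (4674 - 1/264*417)*(1/67921) = (4674 - 139/88)*(1/67921) = (411173/88)*(1/67921) = 58739/853864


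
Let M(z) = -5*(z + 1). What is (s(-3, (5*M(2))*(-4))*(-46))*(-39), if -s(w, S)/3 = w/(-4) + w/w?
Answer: -18837/2 ≈ -9418.5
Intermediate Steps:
M(z) = -5 - 5*z (M(z) = -5*(1 + z) = -5 - 5*z)
s(w, S) = -3 + 3*w/4 (s(w, S) = -3*(w/(-4) + w/w) = -3*(w*(-¼) + 1) = -3*(-w/4 + 1) = -3*(1 - w/4) = -3 + 3*w/4)
(s(-3, (5*M(2))*(-4))*(-46))*(-39) = ((-3 + (¾)*(-3))*(-46))*(-39) = ((-3 - 9/4)*(-46))*(-39) = -21/4*(-46)*(-39) = (483/2)*(-39) = -18837/2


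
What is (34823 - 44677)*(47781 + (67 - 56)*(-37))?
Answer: -466823396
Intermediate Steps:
(34823 - 44677)*(47781 + (67 - 56)*(-37)) = -9854*(47781 + 11*(-37)) = -9854*(47781 - 407) = -9854*47374 = -466823396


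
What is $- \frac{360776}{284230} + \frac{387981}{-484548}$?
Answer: $- \frac{47514854813}{22953846340} \approx -2.07$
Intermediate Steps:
$- \frac{360776}{284230} + \frac{387981}{-484548} = \left(-360776\right) \frac{1}{284230} + 387981 \left(- \frac{1}{484548}\right) = - \frac{180388}{142115} - \frac{129327}{161516} = - \frac{47514854813}{22953846340}$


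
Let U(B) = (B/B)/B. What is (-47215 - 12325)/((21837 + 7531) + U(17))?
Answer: -1012180/499257 ≈ -2.0274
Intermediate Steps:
U(B) = 1/B
(-47215 - 12325)/((21837 + 7531) + U(17)) = (-47215 - 12325)/((21837 + 7531) + 1/17) = -59540/(29368 + 1/17) = -59540/499257/17 = -59540*17/499257 = -1012180/499257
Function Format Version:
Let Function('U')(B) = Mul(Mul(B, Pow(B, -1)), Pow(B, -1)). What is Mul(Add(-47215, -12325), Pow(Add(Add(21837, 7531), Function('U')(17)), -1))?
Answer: Rational(-1012180, 499257) ≈ -2.0274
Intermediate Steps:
Function('U')(B) = Pow(B, -1) (Function('U')(B) = Mul(1, Pow(B, -1)) = Pow(B, -1))
Mul(Add(-47215, -12325), Pow(Add(Add(21837, 7531), Function('U')(17)), -1)) = Mul(Add(-47215, -12325), Pow(Add(Add(21837, 7531), Pow(17, -1)), -1)) = Mul(-59540, Pow(Add(29368, Rational(1, 17)), -1)) = Mul(-59540, Pow(Rational(499257, 17), -1)) = Mul(-59540, Rational(17, 499257)) = Rational(-1012180, 499257)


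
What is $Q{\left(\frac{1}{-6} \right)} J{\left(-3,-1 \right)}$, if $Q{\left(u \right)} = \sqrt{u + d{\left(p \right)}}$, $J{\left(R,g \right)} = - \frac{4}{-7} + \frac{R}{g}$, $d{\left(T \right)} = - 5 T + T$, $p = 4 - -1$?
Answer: $\frac{275 i \sqrt{6}}{42} \approx 16.038 i$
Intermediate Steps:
$p = 5$ ($p = 4 + 1 = 5$)
$d{\left(T \right)} = - 4 T$
$J{\left(R,g \right)} = \frac{4}{7} + \frac{R}{g}$ ($J{\left(R,g \right)} = \left(-4\right) \left(- \frac{1}{7}\right) + \frac{R}{g} = \frac{4}{7} + \frac{R}{g}$)
$Q{\left(u \right)} = \sqrt{-20 + u}$ ($Q{\left(u \right)} = \sqrt{u - 20} = \sqrt{-20 + u}$)
$Q{\left(\frac{1}{-6} \right)} J{\left(-3,-1 \right)} = \sqrt{-20 + \frac{1}{-6}} \left(\frac{4}{7} - \frac{3}{-1}\right) = \sqrt{-20 - \frac{1}{6}} \left(\frac{4}{7} - -3\right) = \sqrt{- \frac{121}{6}} \left(\frac{4}{7} + 3\right) = \frac{11 i \sqrt{6}}{6} \cdot \frac{25}{7} = \frac{275 i \sqrt{6}}{42}$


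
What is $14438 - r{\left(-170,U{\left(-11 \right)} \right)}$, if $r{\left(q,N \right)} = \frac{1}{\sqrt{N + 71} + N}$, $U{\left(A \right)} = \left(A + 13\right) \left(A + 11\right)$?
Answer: $14438 - \frac{\sqrt{71}}{71} \approx 14438.0$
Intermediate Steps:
$U{\left(A \right)} = \left(11 + A\right) \left(13 + A\right)$ ($U{\left(A \right)} = \left(13 + A\right) \left(11 + A\right) = \left(11 + A\right) \left(13 + A\right)$)
$r{\left(q,N \right)} = \frac{1}{N + \sqrt{71 + N}}$ ($r{\left(q,N \right)} = \frac{1}{\sqrt{71 + N} + N} = \frac{1}{N + \sqrt{71 + N}}$)
$14438 - r{\left(-170,U{\left(-11 \right)} \right)} = 14438 - \frac{1}{\left(143 + \left(-11\right)^{2} + 24 \left(-11\right)\right) + \sqrt{71 + \left(143 + \left(-11\right)^{2} + 24 \left(-11\right)\right)}} = 14438 - \frac{1}{\left(143 + 121 - 264\right) + \sqrt{71 + \left(143 + 121 - 264\right)}} = 14438 - \frac{1}{0 + \sqrt{71 + 0}} = 14438 - \frac{1}{0 + \sqrt{71}} = 14438 - \frac{1}{\sqrt{71}} = 14438 - \frac{\sqrt{71}}{71}$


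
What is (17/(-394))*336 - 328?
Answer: -67472/197 ≈ -342.50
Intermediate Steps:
(17/(-394))*336 - 328 = (17*(-1/394))*336 - 328 = -17/394*336 - 328 = -2856/197 - 328 = -67472/197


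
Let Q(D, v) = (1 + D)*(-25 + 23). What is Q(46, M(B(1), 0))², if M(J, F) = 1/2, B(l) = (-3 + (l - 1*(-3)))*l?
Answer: 8836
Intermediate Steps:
B(l) = l² (B(l) = (-3 + (l + 3))*l = (-3 + (3 + l))*l = l*l = l²)
M(J, F) = ½
Q(D, v) = -2 - 2*D (Q(D, v) = (1 + D)*(-2) = -2 - 2*D)
Q(46, M(B(1), 0))² = (-2 - 2*46)² = (-2 - 92)² = (-94)² = 8836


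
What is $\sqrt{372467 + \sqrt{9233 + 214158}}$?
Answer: $\sqrt{372467 + 7 \sqrt{4559}} \approx 610.69$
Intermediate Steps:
$\sqrt{372467 + \sqrt{9233 + 214158}} = \sqrt{372467 + \sqrt{223391}} = \sqrt{372467 + 7 \sqrt{4559}}$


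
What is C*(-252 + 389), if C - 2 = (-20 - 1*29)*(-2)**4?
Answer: -107134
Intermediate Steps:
C = -782 (C = 2 + (-20 - 1*29)*(-2)**4 = 2 + (-20 - 29)*16 = 2 - 49*16 = 2 - 784 = -782)
C*(-252 + 389) = -782*(-252 + 389) = -782*137 = -107134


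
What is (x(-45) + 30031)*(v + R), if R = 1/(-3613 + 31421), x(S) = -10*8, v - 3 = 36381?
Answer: 30303411642623/27808 ≈ 1.0897e+9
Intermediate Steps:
v = 36384 (v = 3 + 36381 = 36384)
x(S) = -80
R = 1/27808 ≈ 3.5961e-5
(x(-45) + 30031)*(v + R) = (-80 + 30031)*(36384 + 1/27808) = 29951*(1011766273/27808) = 30303411642623/27808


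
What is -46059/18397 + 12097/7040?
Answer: -101706851/129514880 ≈ -0.78529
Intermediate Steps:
-46059/18397 + 12097/7040 = -101706851/129514880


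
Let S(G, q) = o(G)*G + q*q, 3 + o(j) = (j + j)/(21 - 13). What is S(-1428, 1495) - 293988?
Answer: 2455117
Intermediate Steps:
o(j) = -3 + j/4 (o(j) = -3 + (j + j)/(21 - 13) = -3 + (2*j)/8 = -3 + (2*j)*(⅛) = -3 + j/4)
S(G, q) = q² + G*(-3 + G/4) (S(G, q) = (-3 + G/4)*G + q*q = G*(-3 + G/4) + q² = q² + G*(-3 + G/4))
S(-1428, 1495) - 293988 = (1495² + (¼)*(-1428)*(-12 - 1428)) - 293988 = (2235025 + (¼)*(-1428)*(-1440)) - 293988 = (2235025 + 514080) - 293988 = 2749105 - 293988 = 2455117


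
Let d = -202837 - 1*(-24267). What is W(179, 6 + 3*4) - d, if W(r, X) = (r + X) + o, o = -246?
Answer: 178521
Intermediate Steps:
W(r, X) = -246 + X + r (W(r, X) = (r + X) - 246 = (X + r) - 246 = -246 + X + r)
d = -178570 (d = -202837 + 24267 = -178570)
W(179, 6 + 3*4) - d = (-246 + (6 + 3*4) + 179) - 1*(-178570) = (-246 + (6 + 12) + 179) + 178570 = (-246 + 18 + 179) + 178570 = -49 + 178570 = 178521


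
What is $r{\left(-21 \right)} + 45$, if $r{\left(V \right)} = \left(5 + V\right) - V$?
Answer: $50$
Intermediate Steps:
$r{\left(V \right)} = 5$
$r{\left(-21 \right)} + 45 = 5 + 45 = 50$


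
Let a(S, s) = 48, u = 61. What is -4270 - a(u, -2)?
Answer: -4318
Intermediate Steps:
-4270 - a(u, -2) = -4270 - 1*48 = -4270 - 48 = -4318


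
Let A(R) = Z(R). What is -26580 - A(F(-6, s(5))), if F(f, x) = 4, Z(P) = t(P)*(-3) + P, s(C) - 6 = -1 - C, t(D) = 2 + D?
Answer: -26566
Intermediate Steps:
s(C) = 5 - C (s(C) = 6 + (-1 - C) = 5 - C)
Z(P) = -6 - 2*P (Z(P) = (2 + P)*(-3) + P = (-6 - 3*P) + P = -6 - 2*P)
A(R) = -6 - 2*R
-26580 - A(F(-6, s(5))) = -26580 - (-6 - 2*4) = -26580 - (-6 - 8) = -26580 - 1*(-14) = -26580 + 14 = -26566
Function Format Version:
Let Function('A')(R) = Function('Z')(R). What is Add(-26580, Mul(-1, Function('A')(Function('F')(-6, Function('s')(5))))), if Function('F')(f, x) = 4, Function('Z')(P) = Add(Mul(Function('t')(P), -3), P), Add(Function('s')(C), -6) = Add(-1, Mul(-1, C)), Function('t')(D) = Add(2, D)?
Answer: -26566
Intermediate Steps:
Function('s')(C) = Add(5, Mul(-1, C)) (Function('s')(C) = Add(6, Add(-1, Mul(-1, C))) = Add(5, Mul(-1, C)))
Function('Z')(P) = Add(-6, Mul(-2, P)) (Function('Z')(P) = Add(Mul(Add(2, P), -3), P) = Add(Add(-6, Mul(-3, P)), P) = Add(-6, Mul(-2, P)))
Function('A')(R) = Add(-6, Mul(-2, R))
Add(-26580, Mul(-1, Function('A')(Function('F')(-6, Function('s')(5))))) = Add(-26580, Mul(-1, Add(-6, Mul(-2, 4)))) = Add(-26580, Mul(-1, Add(-6, -8))) = Add(-26580, Mul(-1, -14)) = Add(-26580, 14) = -26566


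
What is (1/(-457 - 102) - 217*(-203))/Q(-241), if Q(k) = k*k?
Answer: 24624508/32467279 ≈ 0.75844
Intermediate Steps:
Q(k) = k**2
(1/(-457 - 102) - 217*(-203))/Q(-241) = (1/(-457 - 102) - 217*(-203))/((-241)**2) = (1/(-559) + 44051)/58081 = (-1/559 + 44051)*(1/58081) = (24624508/559)*(1/58081) = 24624508/32467279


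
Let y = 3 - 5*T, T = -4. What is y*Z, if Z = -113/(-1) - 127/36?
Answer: 90643/36 ≈ 2517.9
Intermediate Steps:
y = 23 (y = 3 - 5*(-4) = 3 + 20 = 23)
Z = 3941/36 (Z = -113*(-1) - 127*1/36 = 113 - 127/36 = 3941/36 ≈ 109.47)
y*Z = 23*(3941/36) = 90643/36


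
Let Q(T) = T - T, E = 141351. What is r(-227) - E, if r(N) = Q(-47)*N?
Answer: -141351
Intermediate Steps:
Q(T) = 0
r(N) = 0 (r(N) = 0*N = 0)
r(-227) - E = 0 - 1*141351 = 0 - 141351 = -141351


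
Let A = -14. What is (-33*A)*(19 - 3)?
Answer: 7392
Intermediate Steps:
(-33*A)*(19 - 3) = (-33*(-14))*(19 - 3) = 462*16 = 7392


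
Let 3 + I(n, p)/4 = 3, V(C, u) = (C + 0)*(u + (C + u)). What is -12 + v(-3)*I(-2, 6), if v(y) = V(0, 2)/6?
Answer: -12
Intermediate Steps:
V(C, u) = C*(C + 2*u)
I(n, p) = 0 (I(n, p) = -12 + 4*3 = -12 + 12 = 0)
v(y) = 0 (v(y) = (0*(0 + 2*2))/6 = (0*(0 + 4))*(⅙) = (0*4)*(⅙) = 0*(⅙) = 0)
-12 + v(-3)*I(-2, 6) = -12 + 0*0 = -12 + 0 = -12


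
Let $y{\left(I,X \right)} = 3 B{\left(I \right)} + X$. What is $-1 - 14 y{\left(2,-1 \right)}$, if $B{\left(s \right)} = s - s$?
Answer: $13$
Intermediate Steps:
$B{\left(s \right)} = 0$
$y{\left(I,X \right)} = X$ ($y{\left(I,X \right)} = 3 \cdot 0 + X = 0 + X = X$)
$-1 - 14 y{\left(2,-1 \right)} = -1 - -14 = -1 + 14 = 13$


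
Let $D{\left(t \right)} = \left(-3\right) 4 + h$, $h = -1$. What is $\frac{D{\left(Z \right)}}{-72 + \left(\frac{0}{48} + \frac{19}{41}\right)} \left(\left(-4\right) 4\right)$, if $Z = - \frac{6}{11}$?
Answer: $- \frac{8528}{2933} \approx -2.9076$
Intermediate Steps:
$Z = - \frac{6}{11}$ ($Z = \left(-6\right) \frac{1}{11} = - \frac{6}{11} \approx -0.54545$)
$D{\left(t \right)} = -13$ ($D{\left(t \right)} = \left(-3\right) 4 - 1 = -12 - 1 = -13$)
$\frac{D{\left(Z \right)}}{-72 + \left(\frac{0}{48} + \frac{19}{41}\right)} \left(\left(-4\right) 4\right) = - \frac{13}{-72 + \left(\frac{0}{48} + \frac{19}{41}\right)} \left(\left(-4\right) 4\right) = - \frac{13}{-72 + \left(0 \cdot \frac{1}{48} + 19 \cdot \frac{1}{41}\right)} \left(-16\right) = - \frac{13}{-72 + \left(0 + \frac{19}{41}\right)} \left(-16\right) = - \frac{13}{-72 + \frac{19}{41}} \left(-16\right) = - \frac{13}{- \frac{2933}{41}} \left(-16\right) = \left(-13\right) \left(- \frac{41}{2933}\right) \left(-16\right) = \frac{533}{2933} \left(-16\right) = - \frac{8528}{2933}$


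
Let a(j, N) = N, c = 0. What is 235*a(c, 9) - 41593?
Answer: -39478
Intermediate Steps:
235*a(c, 9) - 41593 = 235*9 - 41593 = 2115 - 41593 = -39478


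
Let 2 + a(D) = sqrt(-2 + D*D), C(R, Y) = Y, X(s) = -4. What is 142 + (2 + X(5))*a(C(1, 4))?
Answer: 146 - 2*sqrt(14) ≈ 138.52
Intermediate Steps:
a(D) = -2 + sqrt(-2 + D**2) (a(D) = -2 + sqrt(-2 + D*D) = -2 + sqrt(-2 + D**2))
142 + (2 + X(5))*a(C(1, 4)) = 142 + (2 - 4)*(-2 + sqrt(-2 + 4**2)) = 142 - 2*(-2 + sqrt(-2 + 16)) = 142 - 2*(-2 + sqrt(14)) = 142 + (4 - 2*sqrt(14)) = 146 - 2*sqrt(14)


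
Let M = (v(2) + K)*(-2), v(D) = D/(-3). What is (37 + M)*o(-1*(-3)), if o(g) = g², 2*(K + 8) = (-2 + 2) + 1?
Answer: 480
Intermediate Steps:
v(D) = -D/3 (v(D) = D*(-⅓) = -D/3)
K = -15/2 (K = -8 + ((-2 + 2) + 1)/2 = -8 + (0 + 1)/2 = -8 + (½)*1 = -8 + ½ = -15/2 ≈ -7.5000)
M = 49/3 (M = (-⅓*2 - 15/2)*(-2) = (-⅔ - 15/2)*(-2) = -49/6*(-2) = 49/3 ≈ 16.333)
(37 + M)*o(-1*(-3)) = (37 + 49/3)*(-1*(-3))² = (160/3)*3² = (160/3)*9 = 480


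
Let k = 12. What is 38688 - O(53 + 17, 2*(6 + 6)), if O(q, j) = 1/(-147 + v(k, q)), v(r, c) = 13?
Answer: 5184193/134 ≈ 38688.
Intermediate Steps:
O(q, j) = -1/134 (O(q, j) = 1/(-147 + 13) = 1/(-134) = -1/134)
38688 - O(53 + 17, 2*(6 + 6)) = 38688 - 1*(-1/134) = 38688 + 1/134 = 5184193/134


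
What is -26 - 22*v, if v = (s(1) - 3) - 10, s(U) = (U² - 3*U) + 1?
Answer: 282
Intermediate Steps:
s(U) = 1 + U² - 3*U
v = -14 (v = ((1 + 1² - 3*1) - 3) - 10 = ((1 + 1 - 3) - 3) - 10 = (-1 - 3) - 10 = -4 - 10 = -14)
-26 - 22*v = -26 - 22*(-14) = -26 + 308 = 282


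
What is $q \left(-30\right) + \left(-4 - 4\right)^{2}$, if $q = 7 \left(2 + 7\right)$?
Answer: $-1826$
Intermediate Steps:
$q = 63$ ($q = 7 \cdot 9 = 63$)
$q \left(-30\right) + \left(-4 - 4\right)^{2} = 63 \left(-30\right) + \left(-4 - 4\right)^{2} = -1890 + \left(-8\right)^{2} = -1890 + 64 = -1826$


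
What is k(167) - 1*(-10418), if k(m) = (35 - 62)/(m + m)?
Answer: 3479585/334 ≈ 10418.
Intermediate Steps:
k(m) = -27/(2*m) (k(m) = -27*1/(2*m) = -27/(2*m))
k(167) - 1*(-10418) = -27/2/167 - 1*(-10418) = -27/2*1/167 + 10418 = -27/334 + 10418 = 3479585/334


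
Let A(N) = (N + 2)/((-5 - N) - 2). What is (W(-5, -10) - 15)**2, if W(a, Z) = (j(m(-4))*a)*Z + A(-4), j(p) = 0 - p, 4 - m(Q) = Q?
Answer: 1545049/9 ≈ 1.7167e+5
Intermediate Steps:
m(Q) = 4 - Q
j(p) = -p
A(N) = (2 + N)/(-7 - N)
W(a, Z) = 2/3 - 8*Z*a (W(a, Z) = ((-(4 - 1*(-4)))*a)*Z + (-2 - 1*(-4))/(7 - 4) = ((-(4 + 4))*a)*Z + (-2 + 4)/3 = ((-1*8)*a)*Z + (1/3)*2 = (-8*a)*Z + 2/3 = -8*Z*a + 2/3 = 2/3 - 8*Z*a)
(W(-5, -10) - 15)**2 = ((2/3 - 8*(-10)*(-5)) - 15)**2 = ((2/3 - 400) - 15)**2 = (-1198/3 - 15)**2 = (-1243/3)**2 = 1545049/9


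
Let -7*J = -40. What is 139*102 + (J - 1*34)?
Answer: 99048/7 ≈ 14150.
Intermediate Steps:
J = 40/7 (J = -1/7*(-40) = 40/7 ≈ 5.7143)
139*102 + (J - 1*34) = 139*102 + (40/7 - 1*34) = 14178 + (40/7 - 34) = 14178 - 198/7 = 99048/7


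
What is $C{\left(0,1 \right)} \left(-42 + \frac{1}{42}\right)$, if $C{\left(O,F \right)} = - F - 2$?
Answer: $\frac{1763}{14} \approx 125.93$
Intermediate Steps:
$C{\left(O,F \right)} = -2 - F$
$C{\left(0,1 \right)} \left(-42 + \frac{1}{42}\right) = \left(-2 - 1\right) \left(-42 + \frac{1}{42}\right) = \left(-3\right) \left(- \frac{1763}{42}\right) = \frac{1763}{14}$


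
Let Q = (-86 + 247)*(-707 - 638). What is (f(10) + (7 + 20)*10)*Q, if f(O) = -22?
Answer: -53703160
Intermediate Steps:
Q = -216545 (Q = 161*(-1345) = -216545)
(f(10) + (7 + 20)*10)*Q = (-22 + (7 + 20)*10)*(-216545) = (-22 + 27*10)*(-216545) = (-22 + 270)*(-216545) = 248*(-216545) = -53703160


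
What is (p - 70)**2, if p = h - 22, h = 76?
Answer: 256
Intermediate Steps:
p = 54 (p = 76 - 22 = 54)
(p - 70)**2 = (54 - 70)**2 = (-16)**2 = 256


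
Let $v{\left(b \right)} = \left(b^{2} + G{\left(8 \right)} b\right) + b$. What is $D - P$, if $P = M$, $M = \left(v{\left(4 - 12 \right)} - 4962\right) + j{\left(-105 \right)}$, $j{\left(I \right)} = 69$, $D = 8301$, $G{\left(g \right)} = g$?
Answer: $13202$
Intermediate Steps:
$v{\left(b \right)} = b^{2} + 9 b$ ($v{\left(b \right)} = \left(b^{2} + 8 b\right) + b = b^{2} + 9 b$)
$M = -4901$ ($M = \left(\left(4 - 12\right) \left(9 + \left(4 - 12\right)\right) - 4962\right) + 69 = \left(- 8 \left(9 - 8\right) - 4962\right) + 69 = \left(\left(-8\right) 1 - 4962\right) + 69 = \left(-8 - 4962\right) + 69 = -4970 + 69 = -4901$)
$P = -4901$
$D - P = 8301 - -4901 = 8301 + 4901 = 13202$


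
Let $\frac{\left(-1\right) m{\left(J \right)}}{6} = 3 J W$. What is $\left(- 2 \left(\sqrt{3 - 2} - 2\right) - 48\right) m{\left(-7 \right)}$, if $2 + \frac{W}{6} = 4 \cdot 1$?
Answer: $-69552$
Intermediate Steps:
$W = 12$ ($W = -12 + 6 \cdot 4 \cdot 1 = -12 + 6 \cdot 4 = -12 + 24 = 12$)
$m{\left(J \right)} = - 216 J$ ($m{\left(J \right)} = - 6 \cdot 3 J 12 = - 6 \cdot 36 J = - 216 J$)
$\left(- 2 \left(\sqrt{3 - 2} - 2\right) - 48\right) m{\left(-7 \right)} = \left(- 2 \left(\sqrt{3 - 2} - 2\right) - 48\right) \left(\left(-216\right) \left(-7\right)\right) = \left(- 2 \left(\sqrt{1} - 2\right) - 48\right) 1512 = \left(- 2 \left(1 - 2\right) - 48\right) 1512 = \left(\left(-2\right) \left(-1\right) - 48\right) 1512 = \left(2 - 48\right) 1512 = \left(-46\right) 1512 = -69552$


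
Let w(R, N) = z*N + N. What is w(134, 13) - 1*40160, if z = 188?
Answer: -37703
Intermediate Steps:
w(R, N) = 189*N (w(R, N) = 188*N + N = 189*N)
w(134, 13) - 1*40160 = 189*13 - 1*40160 = 2457 - 40160 = -37703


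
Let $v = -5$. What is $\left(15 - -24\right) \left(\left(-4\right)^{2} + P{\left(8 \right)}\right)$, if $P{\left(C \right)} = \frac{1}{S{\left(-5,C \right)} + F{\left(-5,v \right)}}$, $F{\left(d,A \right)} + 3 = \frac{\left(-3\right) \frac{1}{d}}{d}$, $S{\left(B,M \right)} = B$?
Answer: $\frac{125697}{203} \approx 619.2$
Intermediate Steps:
$F{\left(d,A \right)} = -3 - \frac{3}{d^{2}}$ ($F{\left(d,A \right)} = -3 + \frac{\left(-3\right) \frac{1}{d}}{d} = -3 - \frac{3}{d^{2}}$)
$P{\left(C \right)} = - \frac{25}{203}$ ($P{\left(C \right)} = \frac{1}{-5 - \left(3 + \frac{3}{25}\right)} = \frac{1}{-5 - \frac{78}{25}} = \frac{1}{- \frac{203}{25}} = - \frac{25}{203}$)
$\left(15 - -24\right) \left(\left(-4\right)^{2} + P{\left(8 \right)}\right) = \left(15 - -24\right) \left(\left(-4\right)^{2} - \frac{25}{203}\right) = \left(15 + 24\right) \left(16 - \frac{25}{203}\right) = 39 \cdot \frac{3223}{203} = \frac{125697}{203}$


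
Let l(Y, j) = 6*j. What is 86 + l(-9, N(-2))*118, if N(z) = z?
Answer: -1330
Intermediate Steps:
86 + l(-9, N(-2))*118 = 86 + (6*(-2))*118 = 86 - 12*118 = 86 - 1416 = -1330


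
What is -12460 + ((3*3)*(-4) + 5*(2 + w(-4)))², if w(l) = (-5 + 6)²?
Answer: -12019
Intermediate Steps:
w(l) = 1 (w(l) = 1² = 1)
-12460 + ((3*3)*(-4) + 5*(2 + w(-4)))² = -12460 + ((3*3)*(-4) + 5*(2 + 1))² = -12460 + (9*(-4) + 5*3)² = -12460 + (-36 + 15)² = -12460 + (-21)² = -12460 + 441 = -12019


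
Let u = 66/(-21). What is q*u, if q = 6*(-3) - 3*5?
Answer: 726/7 ≈ 103.71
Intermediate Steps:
q = -33 (q = -18 - 15 = -33)
u = -22/7 (u = 66*(-1/21) = -22/7 ≈ -3.1429)
q*u = -33*(-22/7) = 726/7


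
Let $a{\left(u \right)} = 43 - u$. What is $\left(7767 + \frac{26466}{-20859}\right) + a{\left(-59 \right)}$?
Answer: $\frac{54704335}{6953} \approx 7867.7$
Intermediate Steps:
$\left(7767 + \frac{26466}{-20859}\right) + a{\left(-59 \right)} = \left(7767 + \frac{26466}{-20859}\right) + \left(43 - -59\right) = \left(7767 + 26466 \left(- \frac{1}{20859}\right)\right) + \left(43 + 59\right) = \left(7767 - \frac{8822}{6953}\right) + 102 = \frac{53995129}{6953} + 102 = \frac{54704335}{6953}$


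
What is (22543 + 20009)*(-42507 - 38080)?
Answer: -3429138024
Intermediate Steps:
(22543 + 20009)*(-42507 - 38080) = 42552*(-80587) = -3429138024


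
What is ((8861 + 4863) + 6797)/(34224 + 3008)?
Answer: 20521/37232 ≈ 0.55117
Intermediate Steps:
((8861 + 4863) + 6797)/(34224 + 3008) = (13724 + 6797)/37232 = 20521*(1/37232) = 20521/37232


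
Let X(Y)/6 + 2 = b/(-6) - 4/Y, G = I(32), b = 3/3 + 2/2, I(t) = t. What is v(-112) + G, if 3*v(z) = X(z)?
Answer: 1151/42 ≈ 27.405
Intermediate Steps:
b = 2 (b = 3*(1/3) + 2*(1/2) = 1 + 1 = 2)
G = 32
X(Y) = -14 - 24/Y (X(Y) = -12 + 6*(2/(-6) - 4/Y) = -12 + 6*(2*(-1/6) - 4/Y) = -12 + 6*(-1/3 - 4/Y) = -12 + (-2 - 24/Y) = -14 - 24/Y)
v(z) = -14/3 - 8/z (v(z) = (-14 - 24/z)/3 = -14/3 - 8/z)
v(-112) + G = (-14/3 - 8/(-112)) + 32 = (-14/3 - 8*(-1/112)) + 32 = (-14/3 + 1/14) + 32 = -193/42 + 32 = 1151/42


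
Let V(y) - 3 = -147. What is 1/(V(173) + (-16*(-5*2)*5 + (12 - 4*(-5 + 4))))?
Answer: 1/672 ≈ 0.0014881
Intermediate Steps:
V(y) = -144 (V(y) = 3 - 147 = -144)
1/(V(173) + (-16*(-5*2)*5 + (12 - 4*(-5 + 4)))) = 1/(-144 + (-16*(-5*2)*5 + (12 - 4*(-5 + 4)))) = 1/(-144 + (-(-160)*5 + (12 - 4*(-1)))) = 1/(-144 + (-16*(-50) + (12 + 4))) = 1/(-144 + (800 + 16)) = 1/(-144 + 816) = 1/672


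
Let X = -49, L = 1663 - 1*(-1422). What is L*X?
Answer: -151165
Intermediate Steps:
L = 3085 (L = 1663 + 1422 = 3085)
L*X = 3085*(-49) = -151165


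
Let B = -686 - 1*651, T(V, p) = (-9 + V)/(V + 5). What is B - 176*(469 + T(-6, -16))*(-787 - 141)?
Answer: 79049415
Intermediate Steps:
T(V, p) = (-9 + V)/(5 + V)
B = -1337 (B = -686 - 651 = -1337)
B - 176*(469 + T(-6, -16))*(-787 - 141) = -1337 - 176*(469 + (-9 - 6)/(5 - 6))*(-787 - 141) = -1337 - 176*(469 - 15/(-1))*(-928) = -1337 - 176*(469 - 1*(-15))*(-928) = -1337 - 176*(469 + 15)*(-928) = -1337 - 85184*(-928) = -1337 - 176*(-449152) = -1337 + 79050752 = 79049415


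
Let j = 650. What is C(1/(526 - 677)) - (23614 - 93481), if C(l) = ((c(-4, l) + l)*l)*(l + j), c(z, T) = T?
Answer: 240548853815/3442951 ≈ 69867.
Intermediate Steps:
C(l) = 2*l**2*(650 + l) (C(l) = ((l + l)*l)*(l + 650) = ((2*l)*l)*(650 + l) = (2*l**2)*(650 + l) = 2*l**2*(650 + l))
C(1/(526 - 677)) - (23614 - 93481) = 2*(1/(526 - 677))**2*(650 + 1/(526 - 677)) - (23614 - 93481) = 2*(1/(-151))**2*(650 + 1/(-151)) - 1*(-69867) = 2*(-1/151)**2*(650 - 1/151) + 69867 = 2*(1/22801)*(98149/151) + 69867 = 196298/3442951 + 69867 = 240548853815/3442951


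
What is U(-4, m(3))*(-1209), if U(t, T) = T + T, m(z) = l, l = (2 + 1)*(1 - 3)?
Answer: 14508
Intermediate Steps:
l = -6 (l = 3*(-2) = -6)
m(z) = -6
U(t, T) = 2*T
U(-4, m(3))*(-1209) = (2*(-6))*(-1209) = -12*(-1209) = 14508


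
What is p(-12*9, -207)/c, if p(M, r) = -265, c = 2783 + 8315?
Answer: -265/11098 ≈ -0.023878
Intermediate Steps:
c = 11098
p(-12*9, -207)/c = -265/11098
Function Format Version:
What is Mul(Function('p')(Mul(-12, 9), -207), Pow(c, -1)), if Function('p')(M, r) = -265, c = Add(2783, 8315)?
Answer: Rational(-265, 11098) ≈ -0.023878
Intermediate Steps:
c = 11098
Mul(Function('p')(Mul(-12, 9), -207), Pow(c, -1)) = Mul(-265, Pow(11098, -1)) = Mul(-265, Rational(1, 11098)) = Rational(-265, 11098)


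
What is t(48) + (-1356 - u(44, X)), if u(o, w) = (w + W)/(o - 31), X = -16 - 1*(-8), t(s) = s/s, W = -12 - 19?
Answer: -1352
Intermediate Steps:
W = -31
t(s) = 1
X = -8 (X = -16 + 8 = -8)
u(o, w) = (-31 + w)/(-31 + o) (u(o, w) = (w - 31)/(o - 31) = (-31 + w)/(-31 + o))
t(48) + (-1356 - u(44, X)) = 1 + (-1356 - (-31 - 8)/(-31 + 44)) = 1 + (-1356 - (-39)/13) = 1 + (-1356 - 1*(-3)) = 1 + (-1356 + 3) = 1 - 1353 = -1352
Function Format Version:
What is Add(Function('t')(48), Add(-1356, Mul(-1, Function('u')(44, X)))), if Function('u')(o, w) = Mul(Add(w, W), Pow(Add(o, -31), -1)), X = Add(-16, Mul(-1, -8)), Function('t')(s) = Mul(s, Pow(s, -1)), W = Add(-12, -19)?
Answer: -1352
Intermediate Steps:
W = -31
Function('t')(s) = 1
X = -8 (X = Add(-16, 8) = -8)
Function('u')(o, w) = Mul(Pow(Add(-31, o), -1), Add(-31, w)) (Function('u')(o, w) = Mul(Add(w, -31), Pow(Add(o, -31), -1)) = Mul(Add(-31, w), Pow(Add(-31, o), -1)) = Mul(Pow(Add(-31, o), -1), Add(-31, w)))
Add(Function('t')(48), Add(-1356, Mul(-1, Function('u')(44, X)))) = Add(1, Add(-1356, Mul(-1, Mul(Pow(Add(-31, 44), -1), Add(-31, -8))))) = Add(1, Add(-1356, Mul(-1, Mul(Pow(13, -1), -39)))) = Add(1, Add(-1356, Mul(-1, Mul(Rational(1, 13), -39)))) = Add(1, Add(-1356, Mul(-1, -3))) = Add(1, Add(-1356, 3)) = Add(1, -1353) = -1352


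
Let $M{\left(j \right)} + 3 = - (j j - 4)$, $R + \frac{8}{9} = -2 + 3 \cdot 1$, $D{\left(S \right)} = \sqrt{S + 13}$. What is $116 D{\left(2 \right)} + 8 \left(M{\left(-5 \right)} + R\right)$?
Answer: $- \frac{1720}{9} + 116 \sqrt{15} \approx 258.15$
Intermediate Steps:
$D{\left(S \right)} = \sqrt{13 + S}$
$R = \frac{1}{9}$ ($R = - \frac{8}{9} + \left(-2 + 3 \cdot 1\right) = - \frac{8}{9} + \left(-2 + 3\right) = - \frac{8}{9} + 1 = \frac{1}{9} \approx 0.11111$)
$M{\left(j \right)} = 1 - j^{2}$ ($M{\left(j \right)} = -3 - \left(j j - 4\right) = -3 - \left(j^{2} - 4\right) = -3 - \left(-4 + j^{2}\right) = 1 - j^{2}$)
$116 D{\left(2 \right)} + 8 \left(M{\left(-5 \right)} + R\right) = 116 \sqrt{13 + 2} + 8 \left(\left(1 - \left(-5\right)^{2}\right) + \frac{1}{9}\right) = 116 \sqrt{15} + 8 \left(\left(1 - 25\right) + \frac{1}{9}\right) = 116 \sqrt{15} + 8 \left(-24 + \frac{1}{9}\right) = 116 \sqrt{15} + 8 \left(- \frac{215}{9}\right) = 116 \sqrt{15} - \frac{1720}{9} = - \frac{1720}{9} + 116 \sqrt{15}$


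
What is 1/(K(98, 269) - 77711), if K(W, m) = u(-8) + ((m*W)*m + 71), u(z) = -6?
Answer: 1/7013732 ≈ 1.4258e-7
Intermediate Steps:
K(W, m) = 65 + W*m² (K(W, m) = -6 + ((m*W)*m + 71) = -6 + ((W*m)*m + 71) = -6 + (W*m² + 71) = -6 + (71 + W*m²) = 65 + W*m²)
1/(K(98, 269) - 77711) = 1/((65 + 98*269²) - 77711) = 1/((65 + 98*72361) - 77711) = 1/((65 + 7091378) - 77711) = 1/(7091443 - 77711) = 1/7013732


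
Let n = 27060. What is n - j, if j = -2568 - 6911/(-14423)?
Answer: 427317733/14423 ≈ 29628.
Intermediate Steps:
j = -37031353/14423 (j = -2568 - 6911*(-1/14423) = -2568 + 6911/14423 = -37031353/14423 ≈ -2567.5)
n - j = 27060 - 1*(-37031353/14423) = 27060 + 37031353/14423 = 427317733/14423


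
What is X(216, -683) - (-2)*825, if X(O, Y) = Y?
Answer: 967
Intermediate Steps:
X(216, -683) - (-2)*825 = -683 - (-2)*825 = -683 - 1*(-1650) = -683 + 1650 = 967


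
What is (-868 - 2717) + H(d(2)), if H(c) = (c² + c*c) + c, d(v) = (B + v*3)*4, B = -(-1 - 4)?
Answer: 331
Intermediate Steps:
B = 5 (B = -1*(-5) = 5)
d(v) = 20 + 12*v (d(v) = (5 + v*3)*4 = (5 + 3*v)*4 = 20 + 12*v)
H(c) = c + 2*c² (H(c) = (c² + c²) + c = 2*c² + c = c + 2*c²)
(-868 - 2717) + H(d(2)) = (-868 - 2717) + (20 + 12*2)*(1 + 2*(20 + 12*2)) = -3585 + (20 + 24)*(1 + 2*(20 + 24)) = -3585 + 44*(1 + 2*44) = -3585 + 44*(1 + 88) = -3585 + 44*89 = -3585 + 3916 = 331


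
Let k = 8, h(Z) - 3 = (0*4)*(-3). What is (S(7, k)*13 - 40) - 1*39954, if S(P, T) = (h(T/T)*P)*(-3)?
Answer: -40813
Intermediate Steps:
h(Z) = 3 (h(Z) = 3 + (0*4)*(-3) = 3 + 0*(-3) = 3 + 0 = 3)
S(P, T) = -9*P (S(P, T) = (3*P)*(-3) = -9*P)
(S(7, k)*13 - 40) - 1*39954 = (-9*7*13 - 40) - 1*39954 = (-63*13 - 40) - 39954 = (-819 - 40) - 39954 = -859 - 39954 = -40813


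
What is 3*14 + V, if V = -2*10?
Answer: 22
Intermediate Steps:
V = -20
3*14 + V = 3*14 - 20 = 42 - 20 = 22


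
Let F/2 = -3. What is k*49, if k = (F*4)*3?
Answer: -3528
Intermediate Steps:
F = -6 (F = 2*(-3) = -6)
k = -72 (k = -6*4*3 = -24*3 = -72)
k*49 = -72*49 = -3528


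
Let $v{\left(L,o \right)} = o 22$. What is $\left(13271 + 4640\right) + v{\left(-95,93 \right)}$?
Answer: $19957$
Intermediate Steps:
$v{\left(L,o \right)} = 22 o$
$\left(13271 + 4640\right) + v{\left(-95,93 \right)} = \left(13271 + 4640\right) + 22 \cdot 93 = 17911 + 2046 = 19957$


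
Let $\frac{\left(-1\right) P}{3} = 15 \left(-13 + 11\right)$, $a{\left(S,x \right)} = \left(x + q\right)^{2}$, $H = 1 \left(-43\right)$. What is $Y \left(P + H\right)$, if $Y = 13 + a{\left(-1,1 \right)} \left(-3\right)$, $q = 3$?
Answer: $-1645$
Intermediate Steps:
$H = -43$
$a{\left(S,x \right)} = \left(3 + x\right)^{2}$ ($a{\left(S,x \right)} = \left(x + 3\right)^{2} = \left(3 + x\right)^{2}$)
$Y = -35$ ($Y = 13 + \left(3 + 1\right)^{2} \left(-3\right) = 13 + 4^{2} \left(-3\right) = 13 + 16 \left(-3\right) = 13 - 48 = -35$)
$P = 90$ ($P = - 3 \cdot 15 \left(-13 + 11\right) = - 3 \cdot 15 \left(-2\right) = \left(-3\right) \left(-30\right) = 90$)
$Y \left(P + H\right) = - 35 \left(90 - 43\right) = \left(-35\right) 47 = -1645$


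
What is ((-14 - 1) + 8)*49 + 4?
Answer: -339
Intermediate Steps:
((-14 - 1) + 8)*49 + 4 = (-15 + 8)*49 + 4 = -7*49 + 4 = -343 + 4 = -339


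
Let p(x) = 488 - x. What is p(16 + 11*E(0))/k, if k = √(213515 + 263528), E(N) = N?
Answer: 472*√477043/477043 ≈ 0.68338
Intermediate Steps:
k = √477043 ≈ 690.68
p(16 + 11*E(0))/k = (488 - (16 + 11*0))/(√477043) = (488 - (16 + 0))*(√477043/477043) = (488 - 1*16)*(√477043/477043) = (488 - 16)*(√477043/477043) = 472*(√477043/477043) = 472*√477043/477043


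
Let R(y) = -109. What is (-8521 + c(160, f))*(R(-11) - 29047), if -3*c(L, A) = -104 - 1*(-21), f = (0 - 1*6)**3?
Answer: 742894880/3 ≈ 2.4763e+8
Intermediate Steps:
f = -216 (f = (0 - 6)**3 = (-6)**3 = -216)
c(L, A) = 83/3 (c(L, A) = -(-104 - 1*(-21))/3 = -(-104 + 21)/3 = -1/3*(-83) = 83/3)
(-8521 + c(160, f))*(R(-11) - 29047) = (-8521 + 83/3)*(-109 - 29047) = -25480/3*(-29156) = 742894880/3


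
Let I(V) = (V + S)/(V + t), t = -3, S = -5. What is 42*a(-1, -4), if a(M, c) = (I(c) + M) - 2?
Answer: -72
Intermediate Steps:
I(V) = (-5 + V)/(-3 + V) (I(V) = (V - 5)/(V - 3) = (-5 + V)/(-3 + V))
a(M, c) = -2 + M + (-5 + c)/(-3 + c) (a(M, c) = ((-5 + c)/(-3 + c) + M) - 2 = (M + (-5 + c)/(-3 + c)) - 2 = -2 + M + (-5 + c)/(-3 + c))
42*a(-1, -4) = 42*((-5 - 4 + (-3 - 4)*(-2 - 1))/(-3 - 4)) = 42*((-5 - 4 - 7*(-3))/(-7)) = 42*(-(-5 - 4 + 21)/7) = 42*(-⅐*12) = 42*(-12/7) = -72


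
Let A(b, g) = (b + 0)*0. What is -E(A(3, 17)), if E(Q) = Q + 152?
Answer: -152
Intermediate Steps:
A(b, g) = 0 (A(b, g) = b*0 = 0)
E(Q) = 152 + Q
-E(A(3, 17)) = -(152 + 0) = -1*152 = -152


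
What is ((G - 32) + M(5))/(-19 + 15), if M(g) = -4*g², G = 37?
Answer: 95/4 ≈ 23.750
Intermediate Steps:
((G - 32) + M(5))/(-19 + 15) = ((37 - 32) - 4*5²)/(-19 + 15) = (5 - 4*25)/(-4) = (5 - 100)*(-¼) = -95*(-¼) = 95/4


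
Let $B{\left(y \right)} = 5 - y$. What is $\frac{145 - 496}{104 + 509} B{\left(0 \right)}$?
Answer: $- \frac{1755}{613} \approx -2.863$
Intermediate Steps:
$\frac{145 - 496}{104 + 509} B{\left(0 \right)} = \frac{145 - 496}{104 + 509} \left(5 - 0\right) = - \frac{351}{613} \left(5 + 0\right) = \left(-351\right) \frac{1}{613} \cdot 5 = \left(- \frac{351}{613}\right) 5 = - \frac{1755}{613}$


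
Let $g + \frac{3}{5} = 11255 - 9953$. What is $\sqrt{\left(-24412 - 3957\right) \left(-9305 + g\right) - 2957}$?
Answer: $\frac{\sqrt{5676279285}}{5} \approx 15068.0$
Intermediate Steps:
$g = \frac{6507}{5}$ ($g = - \frac{3}{5} + \left(11255 - 9953\right) = - \frac{3}{5} + 1302 = \frac{6507}{5} \approx 1301.4$)
$\sqrt{\left(-24412 - 3957\right) \left(-9305 + g\right) - 2957} = \sqrt{\left(-24412 - 3957\right) \left(-9305 + \frac{6507}{5}\right) - 2957} = \sqrt{\left(-28369\right) \left(- \frac{40018}{5}\right) - 2957} = \sqrt{\frac{1135270642}{5} - 2957} = \sqrt{\frac{1135255857}{5}} = \frac{\sqrt{5676279285}}{5}$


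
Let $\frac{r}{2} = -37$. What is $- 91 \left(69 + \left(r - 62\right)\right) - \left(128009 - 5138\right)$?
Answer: $-116774$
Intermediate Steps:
$r = -74$ ($r = 2 \left(-37\right) = -74$)
$- 91 \left(69 + \left(r - 62\right)\right) - \left(128009 - 5138\right) = - 91 \left(69 - 136\right) - \left(128009 - 5138\right) = \left(-91\right) \left(-67\right) - 122871 = 6097 - 122871 = -116774$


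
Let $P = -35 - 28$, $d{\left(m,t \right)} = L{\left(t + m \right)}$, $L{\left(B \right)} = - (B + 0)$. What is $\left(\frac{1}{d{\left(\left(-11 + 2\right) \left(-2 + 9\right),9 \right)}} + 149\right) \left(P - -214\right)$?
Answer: $\frac{1215097}{54} \approx 22502.0$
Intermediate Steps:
$L{\left(B \right)} = - B$
$d{\left(m,t \right)} = - m - t$ ($d{\left(m,t \right)} = - (t + m) = - (m + t) = - m - t$)
$P = -63$
$\left(\frac{1}{d{\left(\left(-11 + 2\right) \left(-2 + 9\right),9 \right)}} + 149\right) \left(P - -214\right) = \left(\frac{1}{- \left(-11 + 2\right) \left(-2 + 9\right) - 9} + 149\right) \left(-63 - -214\right) = \left(\frac{1}{- \left(-9\right) 7 - 9} + 149\right) \left(-63 + 214\right) = \left(\frac{1}{\left(-1\right) \left(-63\right) - 9} + 149\right) 151 = \left(\frac{1}{63 - 9} + 149\right) 151 = \left(\frac{1}{54} + 149\right) 151 = \frac{8047}{54} \cdot 151 = \frac{1215097}{54}$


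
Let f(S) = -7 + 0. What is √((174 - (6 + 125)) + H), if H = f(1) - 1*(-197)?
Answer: √233 ≈ 15.264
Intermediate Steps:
f(S) = -7
H = 190 (H = -7 - 1*(-197) = -7 + 197 = 190)
√((174 - (6 + 125)) + H) = √((174 - (6 + 125)) + 190) = √((174 - 1*131) + 190) = √((174 - 131) + 190) = √(43 + 190) = √233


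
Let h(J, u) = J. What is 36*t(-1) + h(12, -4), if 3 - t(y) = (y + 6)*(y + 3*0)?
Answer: 300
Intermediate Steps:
t(y) = 3 - y*(6 + y) (t(y) = 3 - (y + 6)*(y + 3*0) = 3 - (6 + y)*(y + 0) = 3 - (6 + y)*y = 3 - y*(6 + y))
36*t(-1) + h(12, -4) = 36*(3 - 1*(-1)² - 6*(-1)) + 12 = 36*(3 - 1*1 + 6) + 12 = 36*(3 - 1 + 6) + 12 = 36*8 + 12 = 288 + 12 = 300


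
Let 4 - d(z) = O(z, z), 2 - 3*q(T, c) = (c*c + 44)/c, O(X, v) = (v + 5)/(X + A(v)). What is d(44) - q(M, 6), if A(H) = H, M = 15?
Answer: 5719/792 ≈ 7.2210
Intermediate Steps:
O(X, v) = (5 + v)/(X + v) (O(X, v) = (v + 5)/(X + v) = (5 + v)/(X + v))
q(T, c) = ⅔ - (44 + c²)/(3*c) (q(T, c) = ⅔ - (c*c + 44)/(3*c) = ⅔ - (c² + 44)/(3*c) = ⅔ - (44 + c²)/(3*c))
d(z) = 4 - (5 + z)/(2*z) (d(z) = 4 - (5 + z)/(z + z) = 4 - (5 + z)/(2*z))
d(44) - q(M, 6) = (½)*(-5 + 7*44)/44 - (-44 - 1*6*(-2 + 6))/(3*6) = (½)*(1/44)*(-5 + 308) - (-44 - 1*6*4)/(3*6) = (½)*(1/44)*303 - (-44 - 24)/(3*6) = 303/88 - (-68)/(3*6) = 303/88 - 1*(-34/9) = 303/88 + 34/9 = 5719/792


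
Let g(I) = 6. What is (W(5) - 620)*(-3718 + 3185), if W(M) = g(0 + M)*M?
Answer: 314470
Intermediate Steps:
W(M) = 6*M
(W(5) - 620)*(-3718 + 3185) = (6*5 - 620)*(-3718 + 3185) = (30 - 620)*(-533) = -590*(-533) = 314470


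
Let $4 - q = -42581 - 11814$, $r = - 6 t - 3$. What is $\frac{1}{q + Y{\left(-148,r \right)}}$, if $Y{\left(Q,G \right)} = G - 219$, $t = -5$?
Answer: $\frac{1}{54207} \approx 1.8448 \cdot 10^{-5}$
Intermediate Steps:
$r = 27$ ($r = \left(-6\right) \left(-5\right) - 3 = 30 - 3 = 27$)
$Y{\left(Q,G \right)} = -219 + G$
$q = 54399$ ($q = 4 - \left(-42581 - 11814\right) = 4 - -54395 = 4 + 54395 = 54399$)
$\frac{1}{q + Y{\left(-148,r \right)}} = \frac{1}{54399 + \left(-219 + 27\right)} = \frac{1}{54399 - 192} = \frac{1}{54207}$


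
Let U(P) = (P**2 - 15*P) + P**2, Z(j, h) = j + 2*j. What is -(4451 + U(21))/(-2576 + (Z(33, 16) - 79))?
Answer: 2509/1278 ≈ 1.9632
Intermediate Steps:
Z(j, h) = 3*j
U(P) = -15*P + 2*P**2
-(4451 + U(21))/(-2576 + (Z(33, 16) - 79)) = -(4451 + 21*(-15 + 2*21))/(-2576 + (3*33 - 79)) = -(4451 + 21*(-15 + 42))/(-2576 + (99 - 79)) = -(4451 + 21*27)/(-2576 + 20) = -(4451 + 567)/(-2556) = -5018*(-1)/2556 = -1*(-2509/1278) = 2509/1278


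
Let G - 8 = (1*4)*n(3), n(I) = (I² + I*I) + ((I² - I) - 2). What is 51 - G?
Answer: -45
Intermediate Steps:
n(I) = -2 - I + 3*I² (n(I) = (I² + I²) + (-2 + I² - I) = 2*I² + (-2 + I² - I) = -2 - I + 3*I²)
G = 96 (G = 8 + (1*4)*(-2 - 1*3 + 3*3²) = 8 + 4*(-2 - 3 + 3*9) = 8 + 4*(-2 - 3 + 27) = 8 + 4*22 = 8 + 88 = 96)
51 - G = 51 - 1*96 = 51 - 96 = -45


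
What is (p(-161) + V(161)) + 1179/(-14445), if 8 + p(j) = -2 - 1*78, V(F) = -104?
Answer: -308291/1605 ≈ -192.08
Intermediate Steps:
p(j) = -88 (p(j) = -8 + (-2 - 1*78) = -8 + (-2 - 78) = -8 - 80 = -88)
(p(-161) + V(161)) + 1179/(-14445) = (-88 - 104) + 1179/(-14445) = -192 + 1179*(-1/14445) = -192 - 131/1605 = -308291/1605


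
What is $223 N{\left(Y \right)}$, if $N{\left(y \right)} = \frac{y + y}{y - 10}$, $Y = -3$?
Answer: $\frac{1338}{13} \approx 102.92$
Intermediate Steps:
$N{\left(y \right)} = \frac{2 y}{-10 + y}$
$223 N{\left(Y \right)} = 223 \cdot 2 \left(-3\right) \frac{1}{-10 - 3} = 223 \cdot 2 \left(-3\right) \frac{1}{-13} = 223 \cdot 2 \left(-3\right) \left(- \frac{1}{13}\right) = 223 \cdot \frac{6}{13} = \frac{1338}{13}$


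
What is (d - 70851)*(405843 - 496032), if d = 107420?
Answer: -3298121541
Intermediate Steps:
(d - 70851)*(405843 - 496032) = (107420 - 70851)*(405843 - 496032) = 36569*(-90189) = -3298121541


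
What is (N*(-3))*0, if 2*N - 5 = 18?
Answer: 0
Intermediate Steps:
N = 23/2 (N = 5/2 + (½)*18 = 5/2 + 9 = 23/2 ≈ 11.500)
(N*(-3))*0 = ((23/2)*(-3))*0 = -69/2*0 = 0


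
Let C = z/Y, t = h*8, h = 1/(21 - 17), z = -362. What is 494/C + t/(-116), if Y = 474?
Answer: -6790705/10498 ≈ -646.86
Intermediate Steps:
h = ¼ (h = 1/4 = ¼ ≈ 0.25000)
t = 2 (t = (¼)*8 = 2)
C = -181/237 (C = -362/474 = -362*1/474 = -181/237 ≈ -0.76371)
494/C + t/(-116) = 494/(-181/237) + 2/(-116) = 494*(-237/181) + 2*(-1/116) = -117078/181 - 1/58 = -6790705/10498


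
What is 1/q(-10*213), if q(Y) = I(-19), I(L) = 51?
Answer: 1/51 ≈ 0.019608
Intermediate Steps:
q(Y) = 51
1/q(-10*213) = 1/51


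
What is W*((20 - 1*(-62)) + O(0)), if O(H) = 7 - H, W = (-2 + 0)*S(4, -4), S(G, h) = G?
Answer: -712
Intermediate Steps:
W = -8 (W = (-2 + 0)*4 = -2*4 = -8)
W*((20 - 1*(-62)) + O(0)) = -8*((20 - 1*(-62)) + (7 - 1*0)) = -8*((20 + 62) + (7 + 0)) = -8*(82 + 7) = -8*89 = -712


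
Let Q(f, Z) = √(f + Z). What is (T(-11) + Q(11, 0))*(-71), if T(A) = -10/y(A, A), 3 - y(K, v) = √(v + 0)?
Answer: 71*(-11 + 10*I - 3*I*√11)/(√11 + 3*I) ≈ -128.98 + 117.74*I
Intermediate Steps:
y(K, v) = 3 - √v (y(K, v) = 3 - √(v + 0) = 3 - √v)
T(A) = -10/(3 - √A)
Q(f, Z) = √(Z + f)
(T(-11) + Q(11, 0))*(-71) = (10/(-3 + √(-11)) + √(0 + 11))*(-71) = (10/(-3 + I*√11) + √11)*(-71) = (√11 + 10/(-3 + I*√11))*(-71) = -710/(-3 + I*√11) - 71*√11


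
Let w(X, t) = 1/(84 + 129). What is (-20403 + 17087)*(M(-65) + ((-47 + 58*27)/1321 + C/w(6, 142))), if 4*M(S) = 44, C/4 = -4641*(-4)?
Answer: -69283341868008/1321 ≈ -5.2448e+10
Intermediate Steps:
w(X, t) = 1/213
C = 74256 (C = 4*(-4641*(-4)) = 4*18564 = 74256)
M(S) = 11 (M(S) = (1/4)*44 = 11)
(-20403 + 17087)*(M(-65) + ((-47 + 58*27)/1321 + C/w(6, 142))) = (-20403 + 17087)*(11 + ((-47 + 58*27)/1321 + 74256/(1/213))) = -3316*(11 + ((-47 + 1566)*(1/1321) + 74256*213)) = -3316*(11 + (1519*(1/1321) + 15816528)) = -3316*(11 + (1519/1321 + 15816528)) = -3316*(11 + 20893635007/1321) = -3316*20893649538/1321 = -69283341868008/1321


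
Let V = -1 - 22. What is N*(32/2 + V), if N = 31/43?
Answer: -217/43 ≈ -5.0465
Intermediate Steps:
V = -23
N = 31/43 (N = 31*(1/43) = 31/43 ≈ 0.72093)
N*(32/2 + V) = 31*(32/2 - 23)/43 = 31*(32*(½) - 23)/43 = 31*(16 - 23)/43 = (31/43)*(-7) = -217/43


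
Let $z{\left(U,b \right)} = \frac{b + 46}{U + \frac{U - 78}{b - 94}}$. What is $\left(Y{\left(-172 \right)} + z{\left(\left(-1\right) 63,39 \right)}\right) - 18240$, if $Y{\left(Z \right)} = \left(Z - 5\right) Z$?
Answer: $\frac{40561421}{3324} \approx 12203.0$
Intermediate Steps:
$z{\left(U,b \right)} = \frac{46 + b}{U + \frac{-78 + U}{-94 + b}}$
$Y{\left(Z \right)} = Z \left(-5 + Z\right)$ ($Y{\left(Z \right)} = \left(-5 + Z\right) Z = Z \left(-5 + Z\right)$)
$\left(Y{\left(-172 \right)} + z{\left(\left(-1\right) 63,39 \right)}\right) - 18240 = \left(- 172 \left(-5 - 172\right) + \frac{4324 - 39^{2} + 48 \cdot 39}{78 + 93 \left(\left(-1\right) 63\right) - \left(-1\right) 63 \cdot 39}\right) - 18240 = \left(\left(-172\right) \left(-177\right) + \frac{4324 - 1521 + 1872}{78 + 93 \left(-63\right) - \left(-63\right) 39}\right) - 18240 = \left(30444 + \frac{4324 - 1521 + 1872}{78 - 5859 + 2457}\right) - 18240 = \left(30444 + \frac{1}{-3324} \cdot 4675\right) - 18240 = \left(30444 - \frac{4675}{3324}\right) - 18240 = \frac{101191181}{3324} - 18240 = \frac{40561421}{3324}$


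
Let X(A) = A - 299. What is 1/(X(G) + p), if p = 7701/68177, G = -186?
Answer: -68177/33058144 ≈ -0.0020623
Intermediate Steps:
X(A) = -299 + A
p = 7701/68177 (p = 7701*(1/68177) = 7701/68177 ≈ 0.11296)
1/(X(G) + p) = 1/((-299 - 186) + 7701/68177) = 1/(-485 + 7701/68177) = 1/(-33058144/68177) = -68177/33058144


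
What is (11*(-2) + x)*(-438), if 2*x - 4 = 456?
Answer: -91104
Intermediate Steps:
x = 230 (x = 2 + (1/2)*456 = 2 + 228 = 230)
(11*(-2) + x)*(-438) = (11*(-2) + 230)*(-438) = (-22 + 230)*(-438) = 208*(-438) = -91104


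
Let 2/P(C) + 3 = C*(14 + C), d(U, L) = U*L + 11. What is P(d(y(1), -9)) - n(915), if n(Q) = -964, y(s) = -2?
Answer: 599609/622 ≈ 964.00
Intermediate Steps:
d(U, L) = 11 + L*U (d(U, L) = L*U + 11 = 11 + L*U)
P(C) = 2/(-3 + C*(14 + C))
P(d(y(1), -9)) - n(915) = 2/(-3 + (11 - 9*(-2))**2 + 14*(11 - 9*(-2))) - 1*(-964) = 2/(-3 + (11 + 18)**2 + 14*(11 + 18)) + 964 = 2/(-3 + 29**2 + 14*29) + 964 = 2/(-3 + 841 + 406) + 964 = 2/1244 + 964 = 2*(1/1244) + 964 = 1/622 + 964 = 599609/622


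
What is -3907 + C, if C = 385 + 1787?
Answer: -1735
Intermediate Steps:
C = 2172
-3907 + C = -3907 + 2172 = -1735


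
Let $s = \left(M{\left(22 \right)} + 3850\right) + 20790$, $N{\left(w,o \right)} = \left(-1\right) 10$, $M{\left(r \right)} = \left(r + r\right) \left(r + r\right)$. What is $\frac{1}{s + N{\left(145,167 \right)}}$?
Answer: $\frac{1}{26566} \approx 3.7642 \cdot 10^{-5}$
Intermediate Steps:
$M{\left(r \right)} = 4 r^{2}$ ($M{\left(r \right)} = 2 r 2 r = 4 r^{2}$)
$N{\left(w,o \right)} = -10$
$s = 26576$ ($s = \left(4 \cdot 22^{2} + 3850\right) + 20790 = \left(4 \cdot 484 + 3850\right) + 20790 = \left(1936 + 3850\right) + 20790 = 5786 + 20790 = 26576$)
$\frac{1}{s + N{\left(145,167 \right)}} = \frac{1}{26576 - 10} = \frac{1}{26566}$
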